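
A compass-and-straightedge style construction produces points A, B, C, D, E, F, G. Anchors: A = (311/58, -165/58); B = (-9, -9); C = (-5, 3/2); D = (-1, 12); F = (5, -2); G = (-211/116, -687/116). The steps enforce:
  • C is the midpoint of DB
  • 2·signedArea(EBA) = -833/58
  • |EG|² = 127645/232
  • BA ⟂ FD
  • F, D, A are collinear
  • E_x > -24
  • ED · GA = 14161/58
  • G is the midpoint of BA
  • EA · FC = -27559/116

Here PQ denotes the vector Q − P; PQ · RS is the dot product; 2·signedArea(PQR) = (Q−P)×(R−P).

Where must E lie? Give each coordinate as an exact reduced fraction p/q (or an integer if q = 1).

E = (-23, -16)

1. E_x = -23  [ED · GA = 14161/58 ∩ 2·signedArea(EBA) = -833/58]
2. E_y = -16  [ED · GA = 14161/58 ∩ 2·signedArea(EBA) = -833/58]
   → E = (-23, -16)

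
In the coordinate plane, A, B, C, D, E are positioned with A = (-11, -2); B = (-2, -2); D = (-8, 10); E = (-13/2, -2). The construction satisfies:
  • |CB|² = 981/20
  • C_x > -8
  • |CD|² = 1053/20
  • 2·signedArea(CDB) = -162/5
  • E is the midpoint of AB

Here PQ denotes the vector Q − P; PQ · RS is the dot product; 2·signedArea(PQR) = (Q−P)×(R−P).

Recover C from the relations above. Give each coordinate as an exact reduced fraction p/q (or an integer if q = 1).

1. C_x = -71/10  [line 12·x + 6·y + 342/5 = 0 ∩ |CD|² = 1053/20]
2. C_y = 14/5  [line 12·x + 6·y + 342/5 = 0 ∩ |CD|² = 1053/20]
   → C = (-71/10, 14/5)

C = (-71/10, 14/5)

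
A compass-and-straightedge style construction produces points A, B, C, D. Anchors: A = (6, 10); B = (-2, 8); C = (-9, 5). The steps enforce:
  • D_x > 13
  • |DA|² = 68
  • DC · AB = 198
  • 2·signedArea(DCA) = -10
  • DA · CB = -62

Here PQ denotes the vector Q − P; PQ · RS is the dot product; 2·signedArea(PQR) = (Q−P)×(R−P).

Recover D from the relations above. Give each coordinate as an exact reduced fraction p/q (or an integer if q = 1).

D = (14, 12)

1. D_x = 14  [DA · CB = -62 ∩ 2·signedArea(DCA) = -10]
2. D_y = 12  [DA · CB = -62 ∩ 2·signedArea(DCA) = -10]
   → D = (14, 12)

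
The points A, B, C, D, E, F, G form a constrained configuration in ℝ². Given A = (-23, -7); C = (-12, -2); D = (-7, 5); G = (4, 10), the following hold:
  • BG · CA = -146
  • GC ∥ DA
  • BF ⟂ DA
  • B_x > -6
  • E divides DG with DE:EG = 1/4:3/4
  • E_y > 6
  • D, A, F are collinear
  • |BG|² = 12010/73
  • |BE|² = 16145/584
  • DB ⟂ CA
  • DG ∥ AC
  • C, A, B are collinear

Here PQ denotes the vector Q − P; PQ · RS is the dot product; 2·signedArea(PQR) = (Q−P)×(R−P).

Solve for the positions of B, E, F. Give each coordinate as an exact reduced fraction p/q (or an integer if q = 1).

1. B_x = -381/73  [C, A, B are collinear ∩ DB ⟂ CA]
2. B_y = 79/73  [C, A, B are collinear ∩ DB ⟂ CA]
   → B = (-381/73, 79/73)
3. E_x = -17/4  [E divides DG with DE:EG = 1/4:3/4]
4. E_y = 25/4  [E divides DG with DE:EG = 1/4:3/4]
   → E = (-17/4, 25/4)
5. F_x = -14127/1825  [D, A, F are collinear ∩ BF ⟂ DA]
6. F_y = 8111/1825  [D, A, F are collinear ∩ BF ⟂ DA]
   → F = (-14127/1825, 8111/1825)

B = (-381/73, 79/73)
E = (-17/4, 25/4)
F = (-14127/1825, 8111/1825)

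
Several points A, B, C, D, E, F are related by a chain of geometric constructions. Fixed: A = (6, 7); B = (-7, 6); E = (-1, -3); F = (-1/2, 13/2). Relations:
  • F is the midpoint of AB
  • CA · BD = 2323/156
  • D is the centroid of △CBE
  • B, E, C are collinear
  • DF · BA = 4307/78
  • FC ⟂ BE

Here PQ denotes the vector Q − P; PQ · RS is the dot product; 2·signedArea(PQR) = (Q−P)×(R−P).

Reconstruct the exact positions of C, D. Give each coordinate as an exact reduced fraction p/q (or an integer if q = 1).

C = (-68/13, 87/26)
D = (-172/39, 55/26)

1. C_x = -68/13  [B, E, C are collinear ∩ FC ⟂ BE]
2. C_y = 87/26  [B, E, C are collinear ∩ FC ⟂ BE]
   → C = (-68/13, 87/26)
3. D_x = -172/39  [D is the centroid of △CBE]
4. D_y = 55/26  [D is the centroid of △CBE]
   → D = (-172/39, 55/26)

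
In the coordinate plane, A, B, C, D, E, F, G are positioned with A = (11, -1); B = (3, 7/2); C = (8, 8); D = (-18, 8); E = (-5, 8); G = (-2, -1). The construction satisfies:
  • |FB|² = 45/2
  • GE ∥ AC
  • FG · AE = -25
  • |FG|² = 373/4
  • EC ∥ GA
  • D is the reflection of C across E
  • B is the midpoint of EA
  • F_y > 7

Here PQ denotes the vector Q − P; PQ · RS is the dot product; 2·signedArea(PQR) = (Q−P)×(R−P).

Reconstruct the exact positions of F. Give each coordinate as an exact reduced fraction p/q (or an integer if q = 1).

1. F_x = 3/2  [line 16·x + -9·y + 48 = 0 ∩ |FG|² = 373/4]
2. F_y = 8  [line 16·x + -9·y + 48 = 0 ∩ |FG|² = 373/4]
   → F = (3/2, 8)

F = (3/2, 8)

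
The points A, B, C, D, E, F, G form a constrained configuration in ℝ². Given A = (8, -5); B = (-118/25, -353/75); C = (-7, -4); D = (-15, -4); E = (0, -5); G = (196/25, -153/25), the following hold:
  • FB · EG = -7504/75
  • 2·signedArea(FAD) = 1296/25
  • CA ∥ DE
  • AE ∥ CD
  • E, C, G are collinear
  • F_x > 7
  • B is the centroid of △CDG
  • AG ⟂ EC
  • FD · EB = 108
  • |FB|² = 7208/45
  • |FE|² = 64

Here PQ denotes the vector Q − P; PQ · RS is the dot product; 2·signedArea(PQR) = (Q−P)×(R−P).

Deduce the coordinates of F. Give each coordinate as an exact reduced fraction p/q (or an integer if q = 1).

F = (192/25, -181/25)

1. F_x = 192/25  [2·signedArea(FAD) = 1296/25 ∩ FB · EG = -7504/75]
2. F_y = -181/25  [2·signedArea(FAD) = 1296/25 ∩ FB · EG = -7504/75]
   → F = (192/25, -181/25)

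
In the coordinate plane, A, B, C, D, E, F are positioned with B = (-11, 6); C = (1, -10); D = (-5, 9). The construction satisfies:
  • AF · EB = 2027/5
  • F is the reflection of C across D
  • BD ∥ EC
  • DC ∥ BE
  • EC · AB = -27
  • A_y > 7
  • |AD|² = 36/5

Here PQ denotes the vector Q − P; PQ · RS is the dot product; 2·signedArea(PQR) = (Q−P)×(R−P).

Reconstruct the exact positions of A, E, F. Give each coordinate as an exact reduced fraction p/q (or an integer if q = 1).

1. E_x = -5  [BD ∥ EC ∩ DC ∥ BE]
2. E_y = -13  [BD ∥ EC ∩ DC ∥ BE]
   → E = (-5, -13)
3. F_x = -11  [F is the reflection of C across D]
4. F_y = 28  [F is the reflection of C across D]
   → F = (-11, 28)
5. A_x = -37/5  [AF · EB = 2027/5 ∩ EC · AB = -27]
6. A_y = 39/5  [AF · EB = 2027/5 ∩ EC · AB = -27]
   → A = (-37/5, 39/5)

A = (-37/5, 39/5)
E = (-5, -13)
F = (-11, 28)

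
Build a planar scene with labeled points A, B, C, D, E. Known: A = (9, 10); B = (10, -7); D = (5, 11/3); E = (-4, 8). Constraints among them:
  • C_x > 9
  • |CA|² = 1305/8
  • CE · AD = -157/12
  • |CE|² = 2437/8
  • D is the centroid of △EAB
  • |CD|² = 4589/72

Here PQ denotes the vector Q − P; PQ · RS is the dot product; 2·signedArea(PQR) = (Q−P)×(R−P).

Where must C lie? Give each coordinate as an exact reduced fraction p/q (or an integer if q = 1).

1. C_x = 39/4  [line 4·x + 19/3·y + -259/12 = 0 ∩ |CD|² = 4589/72]
2. C_y = -11/4  [line 4·x + 19/3·y + -259/12 = 0 ∩ |CD|² = 4589/72]
   → C = (39/4, -11/4)

C = (39/4, -11/4)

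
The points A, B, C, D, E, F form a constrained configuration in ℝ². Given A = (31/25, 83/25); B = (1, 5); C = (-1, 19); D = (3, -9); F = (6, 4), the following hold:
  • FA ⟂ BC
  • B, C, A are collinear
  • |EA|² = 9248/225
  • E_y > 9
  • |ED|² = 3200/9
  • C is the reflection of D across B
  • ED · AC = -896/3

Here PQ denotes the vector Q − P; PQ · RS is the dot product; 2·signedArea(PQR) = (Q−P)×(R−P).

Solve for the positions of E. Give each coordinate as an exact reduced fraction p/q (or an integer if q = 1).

1. E_x = 1/3  [line 56/25·x + -392/25·y + 11312/75 = 0 ∩ |ED|² = 3200/9]
2. E_y = 29/3  [line 56/25·x + -392/25·y + 11312/75 = 0 ∩ |ED|² = 3200/9]
   → E = (1/3, 29/3)

E = (1/3, 29/3)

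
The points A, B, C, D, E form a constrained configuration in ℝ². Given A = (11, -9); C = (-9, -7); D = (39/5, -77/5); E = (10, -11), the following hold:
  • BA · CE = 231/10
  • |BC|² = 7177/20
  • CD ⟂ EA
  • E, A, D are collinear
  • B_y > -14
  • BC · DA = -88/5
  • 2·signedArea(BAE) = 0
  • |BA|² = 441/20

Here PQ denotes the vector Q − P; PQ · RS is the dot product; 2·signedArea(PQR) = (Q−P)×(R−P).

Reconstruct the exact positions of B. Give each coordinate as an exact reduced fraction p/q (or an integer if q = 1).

1. B_x = 89/10  [2·signedArea(BAE) = 0 ∩ BA · CE = 231/10]
2. B_y = -66/5  [2·signedArea(BAE) = 0 ∩ BA · CE = 231/10]
   → B = (89/10, -66/5)

B = (89/10, -66/5)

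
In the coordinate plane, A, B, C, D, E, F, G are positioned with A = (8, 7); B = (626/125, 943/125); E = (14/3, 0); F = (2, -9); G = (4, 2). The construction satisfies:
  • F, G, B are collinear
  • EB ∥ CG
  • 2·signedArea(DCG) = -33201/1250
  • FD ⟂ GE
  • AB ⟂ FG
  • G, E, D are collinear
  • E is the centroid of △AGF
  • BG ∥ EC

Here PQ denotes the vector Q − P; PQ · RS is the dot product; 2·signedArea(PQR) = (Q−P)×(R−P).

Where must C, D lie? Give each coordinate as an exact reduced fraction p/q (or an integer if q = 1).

1. C_x = 1372/375  [EB ∥ CG ∩ BG ∥ EC]
2. C_y = -693/125  [EB ∥ CG ∩ BG ∥ EC]
   → C = (1372/375, -693/125)
3. D_x = 71/10  [G, E, D are collinear ∩ FD ⟂ GE]
4. D_y = -73/10  [G, E, D are collinear ∩ FD ⟂ GE]
   → D = (71/10, -73/10)

C = (1372/375, -693/125)
D = (71/10, -73/10)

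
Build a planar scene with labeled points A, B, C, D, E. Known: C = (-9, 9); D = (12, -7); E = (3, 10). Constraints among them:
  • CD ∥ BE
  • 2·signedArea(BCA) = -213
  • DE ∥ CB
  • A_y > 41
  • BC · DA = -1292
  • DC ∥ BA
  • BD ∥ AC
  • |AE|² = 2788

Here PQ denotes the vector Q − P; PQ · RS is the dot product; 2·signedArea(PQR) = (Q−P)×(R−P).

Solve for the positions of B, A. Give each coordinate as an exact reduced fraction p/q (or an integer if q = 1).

1. B_x = -18  [CD ∥ BE ∩ DE ∥ CB]
2. B_y = 26  [CD ∥ BE ∩ DE ∥ CB]
   → B = (-18, 26)
3. A_x = -39  [BD ∥ AC ∩ DC ∥ BA]
4. A_y = 42  [BD ∥ AC ∩ DC ∥ BA]
   → A = (-39, 42)

A = (-39, 42)
B = (-18, 26)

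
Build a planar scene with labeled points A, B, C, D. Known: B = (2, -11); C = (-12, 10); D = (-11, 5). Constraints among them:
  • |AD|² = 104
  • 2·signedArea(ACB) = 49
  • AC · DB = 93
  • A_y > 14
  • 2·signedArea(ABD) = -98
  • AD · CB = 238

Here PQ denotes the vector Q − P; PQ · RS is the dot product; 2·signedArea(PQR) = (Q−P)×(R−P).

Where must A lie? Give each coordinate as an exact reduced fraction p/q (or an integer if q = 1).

A = (-13, 15)

1. A_x = -13  [2·signedArea(ABD) = -98 ∩ AD · CB = 238]
2. A_y = 15  [2·signedArea(ABD) = -98 ∩ AD · CB = 238]
   → A = (-13, 15)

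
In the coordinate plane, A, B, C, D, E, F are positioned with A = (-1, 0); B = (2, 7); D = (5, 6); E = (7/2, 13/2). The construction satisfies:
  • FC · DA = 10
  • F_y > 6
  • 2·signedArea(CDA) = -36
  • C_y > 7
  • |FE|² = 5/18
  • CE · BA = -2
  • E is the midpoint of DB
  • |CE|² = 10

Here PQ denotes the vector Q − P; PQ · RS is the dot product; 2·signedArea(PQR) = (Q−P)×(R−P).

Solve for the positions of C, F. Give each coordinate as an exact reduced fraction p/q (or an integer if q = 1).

1. C_x = 1/2  [2·signedArea(CDA) = -36 ∩ CE · BA = -2]
2. C_y = 15/2  [2·signedArea(CDA) = -36 ∩ CE · BA = -2]
   → C = (1/2, 15/2)
3. F_x = 3  [line 6·x + 6·y + -58 = 0 ∩ |FE|² = 5/18]
4. F_y = 20/3  [line 6·x + 6·y + -58 = 0 ∩ |FE|² = 5/18]
   → F = (3, 20/3)

C = (1/2, 15/2)
F = (3, 20/3)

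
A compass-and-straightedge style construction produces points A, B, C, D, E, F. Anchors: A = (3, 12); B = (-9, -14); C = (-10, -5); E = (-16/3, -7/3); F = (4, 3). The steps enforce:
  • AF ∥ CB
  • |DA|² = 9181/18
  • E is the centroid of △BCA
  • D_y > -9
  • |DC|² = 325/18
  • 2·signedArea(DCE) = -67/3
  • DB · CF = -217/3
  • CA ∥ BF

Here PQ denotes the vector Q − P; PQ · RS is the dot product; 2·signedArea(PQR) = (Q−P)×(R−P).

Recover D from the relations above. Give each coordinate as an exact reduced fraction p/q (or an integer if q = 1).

1. D_x = -43/6  [2·signedArea(DCE) = -67/3 ∩ DB · CF = -217/3]
2. D_y = -49/6  [2·signedArea(DCE) = -67/3 ∩ DB · CF = -217/3]
   → D = (-43/6, -49/6)

D = (-43/6, -49/6)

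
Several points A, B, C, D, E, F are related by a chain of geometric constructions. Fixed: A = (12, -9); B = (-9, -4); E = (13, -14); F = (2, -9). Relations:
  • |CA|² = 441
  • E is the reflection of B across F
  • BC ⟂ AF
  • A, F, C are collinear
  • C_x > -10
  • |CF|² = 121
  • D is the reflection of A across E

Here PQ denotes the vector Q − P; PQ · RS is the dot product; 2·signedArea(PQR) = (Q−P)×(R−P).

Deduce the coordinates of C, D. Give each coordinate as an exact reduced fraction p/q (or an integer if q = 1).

1. C_x = -9  [A, F, C are collinear ∩ BC ⟂ AF]
2. C_y = -9  [A, F, C are collinear ∩ BC ⟂ AF]
   → C = (-9, -9)
3. D_x = 14  [D is the reflection of A across E]
4. D_y = -19  [D is the reflection of A across E]
   → D = (14, -19)

C = (-9, -9)
D = (14, -19)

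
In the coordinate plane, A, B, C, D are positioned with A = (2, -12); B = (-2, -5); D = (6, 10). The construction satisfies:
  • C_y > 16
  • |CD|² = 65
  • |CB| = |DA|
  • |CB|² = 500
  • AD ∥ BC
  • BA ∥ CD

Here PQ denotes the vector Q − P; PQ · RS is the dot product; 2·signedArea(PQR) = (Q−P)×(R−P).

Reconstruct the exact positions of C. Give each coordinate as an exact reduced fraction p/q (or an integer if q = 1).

1. C_x = 2  [BA ∥ CD ∩ AD ∥ BC]
2. C_y = 17  [BA ∥ CD ∩ AD ∥ BC]
   → C = (2, 17)

C = (2, 17)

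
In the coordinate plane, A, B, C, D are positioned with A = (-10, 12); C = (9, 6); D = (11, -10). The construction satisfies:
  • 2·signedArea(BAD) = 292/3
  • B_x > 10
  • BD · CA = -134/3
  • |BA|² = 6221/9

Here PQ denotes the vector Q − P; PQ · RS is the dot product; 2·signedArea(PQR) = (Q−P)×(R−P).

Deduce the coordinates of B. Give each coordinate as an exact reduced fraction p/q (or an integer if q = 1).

B = (31/3, -14/3)

1. B_x = 31/3  [2·signedArea(BAD) = 292/3 ∩ BD · CA = -134/3]
2. B_y = -14/3  [2·signedArea(BAD) = 292/3 ∩ BD · CA = -134/3]
   → B = (31/3, -14/3)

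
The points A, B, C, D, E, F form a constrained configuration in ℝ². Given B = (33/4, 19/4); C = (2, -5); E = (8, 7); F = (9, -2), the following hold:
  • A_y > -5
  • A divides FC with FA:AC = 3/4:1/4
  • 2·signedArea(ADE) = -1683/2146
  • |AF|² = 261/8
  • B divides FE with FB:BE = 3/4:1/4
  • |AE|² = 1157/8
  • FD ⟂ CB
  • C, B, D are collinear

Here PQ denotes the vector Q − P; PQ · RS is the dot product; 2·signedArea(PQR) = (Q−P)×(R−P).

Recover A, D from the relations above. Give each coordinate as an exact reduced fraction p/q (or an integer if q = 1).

A = (15/4, -17/4)
D = (5796/1073, 329/1073)

1. A_x = 15/4  [A divides FC with FA:AC = 3/4:1/4]
2. A_y = -17/4  [A divides FC with FA:AC = 3/4:1/4]
   → A = (15/4, -17/4)
3. D_x = 5796/1073  [C, B, D are collinear ∩ FD ⟂ CB]
4. D_y = 329/1073  [C, B, D are collinear ∩ FD ⟂ CB]
   → D = (5796/1073, 329/1073)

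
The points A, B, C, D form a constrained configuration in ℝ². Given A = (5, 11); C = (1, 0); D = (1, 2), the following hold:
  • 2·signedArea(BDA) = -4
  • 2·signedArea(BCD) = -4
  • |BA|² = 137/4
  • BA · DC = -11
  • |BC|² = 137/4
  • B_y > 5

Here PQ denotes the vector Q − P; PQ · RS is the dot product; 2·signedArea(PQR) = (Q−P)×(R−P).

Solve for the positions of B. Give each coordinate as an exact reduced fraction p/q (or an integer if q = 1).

1. B_x = 3  [BA · DC = -11 ∩ 2·signedArea(BCD) = -4]
2. B_y = 11/2  [BA · DC = -11 ∩ 2·signedArea(BCD) = -4]
   → B = (3, 11/2)

B = (3, 11/2)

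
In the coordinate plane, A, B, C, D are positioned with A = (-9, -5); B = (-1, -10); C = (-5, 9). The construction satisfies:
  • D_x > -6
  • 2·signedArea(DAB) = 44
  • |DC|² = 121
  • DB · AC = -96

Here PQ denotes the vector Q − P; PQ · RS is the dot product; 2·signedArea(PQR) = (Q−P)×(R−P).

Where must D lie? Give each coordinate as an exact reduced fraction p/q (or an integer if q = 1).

1. D_x = -5  [2·signedArea(DAB) = 44 ∩ DB · AC = -96]
2. D_y = -2  [2·signedArea(DAB) = 44 ∩ DB · AC = -96]
   → D = (-5, -2)

D = (-5, -2)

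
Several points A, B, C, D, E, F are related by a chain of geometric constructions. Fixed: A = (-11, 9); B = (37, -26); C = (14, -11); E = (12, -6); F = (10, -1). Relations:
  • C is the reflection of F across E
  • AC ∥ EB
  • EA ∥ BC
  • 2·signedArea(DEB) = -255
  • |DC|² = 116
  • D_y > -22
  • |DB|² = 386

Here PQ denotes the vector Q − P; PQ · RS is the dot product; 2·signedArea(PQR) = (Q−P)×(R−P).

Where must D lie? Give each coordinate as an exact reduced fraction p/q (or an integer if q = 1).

1. D_x = 18  [line 20·x + 25·y + 165 = 0 ∩ |DB|² = 386]
2. D_y = -21  [line 20·x + 25·y + 165 = 0 ∩ |DB|² = 386]
   → D = (18, -21)

D = (18, -21)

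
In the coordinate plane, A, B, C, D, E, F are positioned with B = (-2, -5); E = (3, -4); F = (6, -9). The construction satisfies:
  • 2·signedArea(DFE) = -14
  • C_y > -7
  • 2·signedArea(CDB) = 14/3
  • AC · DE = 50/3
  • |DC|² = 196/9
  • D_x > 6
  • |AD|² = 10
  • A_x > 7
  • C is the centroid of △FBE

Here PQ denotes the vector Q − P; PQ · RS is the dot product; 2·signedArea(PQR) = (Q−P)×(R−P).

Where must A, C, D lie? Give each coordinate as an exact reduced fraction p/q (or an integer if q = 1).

1. C_x = 7/3  [C is the centroid of △FBE]
2. C_y = -6  [C is the centroid of △FBE]
   → C = (7/3, -6)
3. D_x = 7  [2·signedArea(DFE) = -14 ∩ 2·signedArea(CDB) = 14/3]
4. D_y = -6  [2·signedArea(DFE) = -14 ∩ 2·signedArea(CDB) = 14/3]
   → D = (7, -6)
5. A_x = 8  [line 4·x + -2·y + -38 = 0 ∩ |AD|² = 10]
6. A_y = -3  [line 4·x + -2·y + -38 = 0 ∩ |AD|² = 10]
   → A = (8, -3)

A = (8, -3)
C = (7/3, -6)
D = (7, -6)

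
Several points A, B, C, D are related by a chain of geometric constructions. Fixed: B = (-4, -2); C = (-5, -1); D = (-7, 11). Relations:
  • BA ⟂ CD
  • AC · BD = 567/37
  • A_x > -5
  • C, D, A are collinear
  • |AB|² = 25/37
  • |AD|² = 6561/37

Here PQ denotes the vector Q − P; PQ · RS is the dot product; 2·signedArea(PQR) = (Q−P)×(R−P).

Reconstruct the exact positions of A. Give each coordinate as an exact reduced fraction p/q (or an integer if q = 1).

A = (-178/37, -79/37)

1. A_x = -178/37  [C, D, A are collinear ∩ BA ⟂ CD]
2. A_y = -79/37  [C, D, A are collinear ∩ BA ⟂ CD]
   → A = (-178/37, -79/37)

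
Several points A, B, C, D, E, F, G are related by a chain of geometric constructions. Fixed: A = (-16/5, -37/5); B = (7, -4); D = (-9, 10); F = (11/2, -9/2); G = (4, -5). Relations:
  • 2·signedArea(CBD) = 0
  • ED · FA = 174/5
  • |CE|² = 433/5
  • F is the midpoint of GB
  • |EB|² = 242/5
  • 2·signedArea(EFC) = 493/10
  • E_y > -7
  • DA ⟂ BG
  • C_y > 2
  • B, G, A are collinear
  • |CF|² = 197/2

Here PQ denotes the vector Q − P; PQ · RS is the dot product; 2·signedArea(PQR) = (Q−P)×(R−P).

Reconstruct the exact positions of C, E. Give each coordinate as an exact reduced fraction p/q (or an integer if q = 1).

C = (-1, 3)
E = (2/5, -31/5)

1. C_x = -1  [line -14·x + -16·y + 34 = 0 ∩ |CF|² = 197/2]
2. C_y = 3  [line -14·x + -16·y + 34 = 0 ∩ |CF|² = 197/2]
   → C = (-1, 3)
3. E_x = 2/5  [2·signedArea(EFC) = 493/10 ∩ ED · FA = 174/5]
4. E_y = -31/5  [2·signedArea(EFC) = 493/10 ∩ ED · FA = 174/5]
   → E = (2/5, -31/5)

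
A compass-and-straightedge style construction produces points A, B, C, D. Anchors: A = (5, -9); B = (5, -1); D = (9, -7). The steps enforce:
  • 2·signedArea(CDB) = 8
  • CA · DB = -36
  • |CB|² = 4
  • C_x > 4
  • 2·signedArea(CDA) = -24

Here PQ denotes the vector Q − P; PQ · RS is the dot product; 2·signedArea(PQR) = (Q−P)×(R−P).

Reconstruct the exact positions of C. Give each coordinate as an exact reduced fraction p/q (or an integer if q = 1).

C = (5, -3)

1. C_x = 5  [2·signedArea(CDA) = -24 ∩ 2·signedArea(CDB) = 8]
2. C_y = -3  [2·signedArea(CDA) = -24 ∩ 2·signedArea(CDB) = 8]
   → C = (5, -3)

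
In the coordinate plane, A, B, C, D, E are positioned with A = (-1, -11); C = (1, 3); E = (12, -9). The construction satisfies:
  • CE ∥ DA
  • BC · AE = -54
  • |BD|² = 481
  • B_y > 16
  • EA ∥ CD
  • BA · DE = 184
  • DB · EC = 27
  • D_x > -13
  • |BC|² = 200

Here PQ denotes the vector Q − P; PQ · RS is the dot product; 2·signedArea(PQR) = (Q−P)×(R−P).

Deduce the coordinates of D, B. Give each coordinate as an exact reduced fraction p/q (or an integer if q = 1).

B = (3, 17)
D = (-12, 1)

1. D_x = -12  [CE ∥ DA ∩ EA ∥ CD]
2. D_y = 1  [CE ∥ DA ∩ EA ∥ CD]
   → D = (-12, 1)
3. B_x = 3  [BC · AE = -54 ∩ DB · EC = 27]
4. B_y = 17  [BC · AE = -54 ∩ DB · EC = 27]
   → B = (3, 17)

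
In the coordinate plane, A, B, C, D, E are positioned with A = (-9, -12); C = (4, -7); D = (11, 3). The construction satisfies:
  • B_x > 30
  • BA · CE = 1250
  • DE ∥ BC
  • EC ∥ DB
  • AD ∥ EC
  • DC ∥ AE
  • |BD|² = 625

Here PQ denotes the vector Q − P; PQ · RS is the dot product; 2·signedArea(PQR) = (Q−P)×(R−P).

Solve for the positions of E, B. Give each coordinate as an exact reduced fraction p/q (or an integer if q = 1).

1. E_x = -16  [AD ∥ EC ∩ DC ∥ AE]
2. E_y = -22  [AD ∥ EC ∩ DC ∥ AE]
   → E = (-16, -22)
3. B_x = 31  [DE ∥ BC ∩ EC ∥ DB]
4. B_y = 18  [DE ∥ BC ∩ EC ∥ DB]
   → B = (31, 18)

B = (31, 18)
E = (-16, -22)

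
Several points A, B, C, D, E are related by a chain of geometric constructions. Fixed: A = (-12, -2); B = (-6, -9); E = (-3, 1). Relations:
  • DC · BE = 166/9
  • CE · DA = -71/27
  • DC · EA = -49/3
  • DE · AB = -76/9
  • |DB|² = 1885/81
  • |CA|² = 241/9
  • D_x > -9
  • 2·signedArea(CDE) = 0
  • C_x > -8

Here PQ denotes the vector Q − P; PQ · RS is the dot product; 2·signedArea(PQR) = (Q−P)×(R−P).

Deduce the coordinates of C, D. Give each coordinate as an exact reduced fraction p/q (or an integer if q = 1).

1. D_x = -25/3  [line -6·x + 7·y + -149/9 = 0 ∩ |DB|² = 1885/81]
2. D_y = -43/9  [line -6·x + 7·y + -149/9 = 0 ∩ |DB|² = 1885/81]
   → D = (-25/3, -43/9)
3. C_x = -7  [2·signedArea(CDE) = 0 ∩ DC · BE = 166/9]
4. C_y = -10/3  [2·signedArea(CDE) = 0 ∩ DC · BE = 166/9]
   → C = (-7, -10/3)

C = (-7, -10/3)
D = (-25/3, -43/9)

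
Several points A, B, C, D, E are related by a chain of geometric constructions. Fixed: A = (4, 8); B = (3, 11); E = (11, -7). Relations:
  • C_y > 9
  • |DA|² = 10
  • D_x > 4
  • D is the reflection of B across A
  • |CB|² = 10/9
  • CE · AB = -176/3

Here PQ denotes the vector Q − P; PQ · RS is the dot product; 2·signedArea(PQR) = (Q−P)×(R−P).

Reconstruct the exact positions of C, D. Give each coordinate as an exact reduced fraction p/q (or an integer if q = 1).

C = (10/3, 10)
D = (5, 5)

1. C_x = 10/3  [line 1·x + -3·y + 80/3 = 0 ∩ |CB|² = 10/9]
2. C_y = 10  [line 1·x + -3·y + 80/3 = 0 ∩ |CB|² = 10/9]
   → C = (10/3, 10)
3. D_x = 5  [D is the reflection of B across A]
4. D_y = 5  [D is the reflection of B across A]
   → D = (5, 5)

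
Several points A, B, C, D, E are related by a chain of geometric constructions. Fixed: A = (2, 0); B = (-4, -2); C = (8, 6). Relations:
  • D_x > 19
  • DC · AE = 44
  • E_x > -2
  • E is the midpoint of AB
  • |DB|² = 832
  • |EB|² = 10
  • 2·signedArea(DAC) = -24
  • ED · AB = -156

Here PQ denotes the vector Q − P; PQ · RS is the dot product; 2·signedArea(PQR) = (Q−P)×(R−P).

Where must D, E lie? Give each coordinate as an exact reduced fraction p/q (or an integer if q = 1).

D = (20, 14)
E = (-1, -1)

1. D_x = 20  [line -6·x + 6·y + 36 = 0 ∩ |DB|² = 832]
2. D_y = 14  [line -6·x + 6·y + 36 = 0 ∩ |DB|² = 832]
   → D = (20, 14)
3. E_x = -1  [E is the midpoint of AB]
4. E_y = -1  [E is the midpoint of AB]
   → E = (-1, -1)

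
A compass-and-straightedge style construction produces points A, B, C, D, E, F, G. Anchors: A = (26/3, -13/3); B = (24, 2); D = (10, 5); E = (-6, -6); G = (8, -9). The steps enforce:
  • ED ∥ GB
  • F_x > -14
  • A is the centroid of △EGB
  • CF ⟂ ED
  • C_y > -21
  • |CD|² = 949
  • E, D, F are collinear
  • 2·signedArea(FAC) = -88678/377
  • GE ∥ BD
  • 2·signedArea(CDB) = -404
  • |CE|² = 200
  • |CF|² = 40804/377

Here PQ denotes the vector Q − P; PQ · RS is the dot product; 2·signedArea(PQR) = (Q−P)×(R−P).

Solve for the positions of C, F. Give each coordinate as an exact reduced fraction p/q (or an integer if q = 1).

1. C_x = -8  [line 3·x + 14·y + 304 = 0 ∩ |CD|² = 949]
2. C_y = -20  [line 3·x + 14·y + 304 = 0 ∩ |CD|² = 949]
   → C = (-8, -20)
3. F_x = -5238/377  [E, D, F are collinear ∩ CF ⟂ ED]
4. F_y = -4308/377  [E, D, F are collinear ∩ CF ⟂ ED]
   → F = (-5238/377, -4308/377)

C = (-8, -20)
F = (-5238/377, -4308/377)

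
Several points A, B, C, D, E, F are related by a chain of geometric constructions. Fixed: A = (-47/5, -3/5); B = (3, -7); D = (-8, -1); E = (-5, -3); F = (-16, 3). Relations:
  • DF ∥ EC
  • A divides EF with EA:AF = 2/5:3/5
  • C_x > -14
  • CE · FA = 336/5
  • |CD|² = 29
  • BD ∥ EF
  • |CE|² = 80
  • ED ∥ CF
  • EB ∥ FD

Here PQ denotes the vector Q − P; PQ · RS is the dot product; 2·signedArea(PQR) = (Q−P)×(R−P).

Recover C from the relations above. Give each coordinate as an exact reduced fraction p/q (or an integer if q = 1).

C = (-13, 1)

1. C_x = -13  [ED ∥ CF ∩ DF ∥ EC]
2. C_y = 1  [ED ∥ CF ∩ DF ∥ EC]
   → C = (-13, 1)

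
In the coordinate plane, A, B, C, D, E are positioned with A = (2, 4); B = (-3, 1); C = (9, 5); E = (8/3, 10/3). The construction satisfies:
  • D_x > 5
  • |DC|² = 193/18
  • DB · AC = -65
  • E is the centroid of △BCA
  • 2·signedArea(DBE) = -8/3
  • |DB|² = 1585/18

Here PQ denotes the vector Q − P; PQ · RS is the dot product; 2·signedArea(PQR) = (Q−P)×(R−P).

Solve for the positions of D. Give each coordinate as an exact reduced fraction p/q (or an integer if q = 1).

1. D_x = 35/6  [2·signedArea(DBE) = -8/3 ∩ DB · AC = -65]
2. D_y = 25/6  [2·signedArea(DBE) = -8/3 ∩ DB · AC = -65]
   → D = (35/6, 25/6)

D = (35/6, 25/6)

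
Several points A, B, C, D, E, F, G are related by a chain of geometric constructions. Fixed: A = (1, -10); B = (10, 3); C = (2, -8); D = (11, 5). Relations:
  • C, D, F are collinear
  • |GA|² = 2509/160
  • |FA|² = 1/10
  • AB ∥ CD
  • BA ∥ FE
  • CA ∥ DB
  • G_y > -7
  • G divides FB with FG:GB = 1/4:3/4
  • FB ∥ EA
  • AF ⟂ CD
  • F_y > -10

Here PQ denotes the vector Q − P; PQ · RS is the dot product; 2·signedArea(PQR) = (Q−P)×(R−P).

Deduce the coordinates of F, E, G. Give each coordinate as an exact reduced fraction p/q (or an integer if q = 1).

E = (-413/50, -1141/50)
F = (37/50, -491/50)
G = (611/200, -1323/200)

1. F_x = 37/50  [C, D, F are collinear ∩ AF ⟂ CD]
2. F_y = -491/50  [C, D, F are collinear ∩ AF ⟂ CD]
   → F = (37/50, -491/50)
3. E_x = -413/50  [FB ∥ EA ∩ BA ∥ FE]
4. E_y = -1141/50  [FB ∥ EA ∩ BA ∥ FE]
   → E = (-413/50, -1141/50)
5. G_x = 611/200  [G divides FB with FG:GB = 1/4:3/4]
6. G_y = -1323/200  [G divides FB with FG:GB = 1/4:3/4]
   → G = (611/200, -1323/200)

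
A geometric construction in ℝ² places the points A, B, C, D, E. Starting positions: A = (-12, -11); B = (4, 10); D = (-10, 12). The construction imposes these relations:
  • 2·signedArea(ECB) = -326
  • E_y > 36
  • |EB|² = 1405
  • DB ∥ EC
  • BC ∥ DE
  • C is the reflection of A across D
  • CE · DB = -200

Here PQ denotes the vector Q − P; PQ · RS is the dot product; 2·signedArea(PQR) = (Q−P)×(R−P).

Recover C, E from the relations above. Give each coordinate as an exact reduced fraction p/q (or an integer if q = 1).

1. C_x = -8  [C is the reflection of A across D]
2. C_y = 35  [C is the reflection of A across D]
   → C = (-8, 35)
3. E_x = -22  [DB ∥ EC ∩ BC ∥ DE]
4. E_y = 37  [DB ∥ EC ∩ BC ∥ DE]
   → E = (-22, 37)

C = (-8, 35)
E = (-22, 37)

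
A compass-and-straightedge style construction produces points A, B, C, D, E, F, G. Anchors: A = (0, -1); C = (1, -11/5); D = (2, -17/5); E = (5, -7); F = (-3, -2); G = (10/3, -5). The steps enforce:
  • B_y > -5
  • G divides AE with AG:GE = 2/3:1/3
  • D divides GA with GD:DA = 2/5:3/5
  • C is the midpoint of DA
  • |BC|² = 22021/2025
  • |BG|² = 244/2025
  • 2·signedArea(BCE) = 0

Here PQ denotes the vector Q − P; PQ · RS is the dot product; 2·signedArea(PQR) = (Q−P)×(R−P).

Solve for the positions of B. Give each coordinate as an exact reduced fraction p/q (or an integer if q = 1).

B = (28/9, -71/15)

1. B_x = 28/9  [line 24/5·x + 4·y + 4 = 0 ∩ |BG|² = 244/2025]
2. B_y = -71/15  [line 24/5·x + 4·y + 4 = 0 ∩ |BG|² = 244/2025]
   → B = (28/9, -71/15)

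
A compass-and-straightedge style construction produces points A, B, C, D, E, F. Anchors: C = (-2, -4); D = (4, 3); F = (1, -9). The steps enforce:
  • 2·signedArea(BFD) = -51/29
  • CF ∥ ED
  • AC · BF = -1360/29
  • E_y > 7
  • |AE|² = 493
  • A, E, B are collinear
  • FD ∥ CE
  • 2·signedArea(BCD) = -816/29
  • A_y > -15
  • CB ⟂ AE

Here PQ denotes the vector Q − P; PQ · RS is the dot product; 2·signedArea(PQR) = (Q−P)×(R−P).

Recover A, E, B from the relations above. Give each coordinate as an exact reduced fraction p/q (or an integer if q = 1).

A = (4, -14)
B = (74/29, -98/29)
E = (1, 8)

1. E_x = 1  [CF ∥ ED ∩ FD ∥ CE]
2. E_y = 8  [CF ∥ ED ∩ FD ∥ CE]
   → E = (1, 8)
3. B_x = 74/29  [2·signedArea(BCD) = -816/29 ∩ 2·signedArea(BFD) = -51/29]
4. B_y = -98/29  [2·signedArea(BCD) = -816/29 ∩ 2·signedArea(BFD) = -51/29]
   → B = (74/29, -98/29)
5. A_x = 4  [AC · BF = -1360/29 ∩ A, E, B are collinear]
6. A_y = -14  [AC · BF = -1360/29 ∩ A, E, B are collinear]
   → A = (4, -14)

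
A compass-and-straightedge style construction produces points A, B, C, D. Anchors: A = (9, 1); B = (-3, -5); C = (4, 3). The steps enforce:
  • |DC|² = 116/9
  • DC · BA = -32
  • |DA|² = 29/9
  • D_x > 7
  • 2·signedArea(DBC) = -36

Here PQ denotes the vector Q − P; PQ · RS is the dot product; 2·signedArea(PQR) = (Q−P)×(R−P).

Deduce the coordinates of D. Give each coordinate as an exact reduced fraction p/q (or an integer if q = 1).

D = (22/3, 5/3)

1. D_x = 22/3  [2·signedArea(DBC) = -36 ∩ DC · BA = -32]
2. D_y = 5/3  [2·signedArea(DBC) = -36 ∩ DC · BA = -32]
   → D = (22/3, 5/3)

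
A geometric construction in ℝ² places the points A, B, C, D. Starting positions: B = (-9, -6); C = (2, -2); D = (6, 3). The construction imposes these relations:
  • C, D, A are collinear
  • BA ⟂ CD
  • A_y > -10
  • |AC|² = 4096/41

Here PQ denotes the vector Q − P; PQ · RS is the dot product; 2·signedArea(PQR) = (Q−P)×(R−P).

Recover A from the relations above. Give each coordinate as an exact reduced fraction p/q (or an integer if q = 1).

A = (-174/41, -402/41)

1. A_x = -174/41  [C, D, A are collinear ∩ BA ⟂ CD]
2. A_y = -402/41  [C, D, A are collinear ∩ BA ⟂ CD]
   → A = (-174/41, -402/41)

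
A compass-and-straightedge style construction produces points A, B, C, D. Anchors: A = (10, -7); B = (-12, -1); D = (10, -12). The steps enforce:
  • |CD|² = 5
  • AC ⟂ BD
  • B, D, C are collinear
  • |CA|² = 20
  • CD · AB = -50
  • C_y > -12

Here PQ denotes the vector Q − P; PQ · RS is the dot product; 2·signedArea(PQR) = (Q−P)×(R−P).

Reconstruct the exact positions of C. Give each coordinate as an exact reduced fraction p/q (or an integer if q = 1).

1. C_x = 8  [B, D, C are collinear ∩ AC ⟂ BD]
2. C_y = -11  [B, D, C are collinear ∩ AC ⟂ BD]
   → C = (8, -11)

C = (8, -11)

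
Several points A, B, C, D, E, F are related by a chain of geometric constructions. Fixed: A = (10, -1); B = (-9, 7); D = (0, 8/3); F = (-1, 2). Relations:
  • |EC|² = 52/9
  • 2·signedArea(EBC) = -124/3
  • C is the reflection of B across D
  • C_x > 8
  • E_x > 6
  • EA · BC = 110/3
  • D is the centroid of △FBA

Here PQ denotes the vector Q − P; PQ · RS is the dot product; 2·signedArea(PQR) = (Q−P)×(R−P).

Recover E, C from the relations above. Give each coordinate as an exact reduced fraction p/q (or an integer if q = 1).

1. C_x = 9  [C is the reflection of B across D]
2. C_y = -5/3  [C is the reflection of B across D]
   → C = (9, -5/3)
3. E_x = 7  [2·signedArea(EBC) = -124/3 ∩ EA · BC = 110/3]
4. E_y = -3  [2·signedArea(EBC) = -124/3 ∩ EA · BC = 110/3]
   → E = (7, -3)

C = (9, -5/3)
E = (7, -3)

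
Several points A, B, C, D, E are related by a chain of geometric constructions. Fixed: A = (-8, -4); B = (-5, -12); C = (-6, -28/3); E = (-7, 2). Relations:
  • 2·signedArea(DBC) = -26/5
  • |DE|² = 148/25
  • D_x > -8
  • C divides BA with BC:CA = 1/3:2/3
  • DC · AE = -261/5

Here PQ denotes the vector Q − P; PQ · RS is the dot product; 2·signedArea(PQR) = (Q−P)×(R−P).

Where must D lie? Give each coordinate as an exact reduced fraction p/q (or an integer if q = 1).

D = (-37/5, -2/5)

1. D_x = -37/5  [DC · AE = -261/5 ∩ 2·signedArea(DBC) = -26/5]
2. D_y = -2/5  [DC · AE = -261/5 ∩ 2·signedArea(DBC) = -26/5]
   → D = (-37/5, -2/5)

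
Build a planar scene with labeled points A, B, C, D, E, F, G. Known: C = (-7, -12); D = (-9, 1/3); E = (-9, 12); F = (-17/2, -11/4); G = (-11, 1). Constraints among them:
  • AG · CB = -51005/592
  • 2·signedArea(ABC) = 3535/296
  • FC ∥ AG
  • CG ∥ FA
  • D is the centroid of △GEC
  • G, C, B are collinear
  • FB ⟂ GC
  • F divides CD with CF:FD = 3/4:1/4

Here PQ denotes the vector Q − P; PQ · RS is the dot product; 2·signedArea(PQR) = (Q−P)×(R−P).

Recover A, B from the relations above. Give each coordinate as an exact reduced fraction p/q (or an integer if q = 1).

A = (-25/2, 41/4)
B = (-360/37, -463/148)

1. A_x = -25/2  [FC ∥ AG ∩ CG ∥ FA]
2. A_y = 41/4  [FC ∥ AG ∩ CG ∥ FA]
   → A = (-25/2, 41/4)
3. B_x = -360/37  [G, C, B are collinear ∩ FB ⟂ GC]
4. B_y = -463/148  [G, C, B are collinear ∩ FB ⟂ GC]
   → B = (-360/37, -463/148)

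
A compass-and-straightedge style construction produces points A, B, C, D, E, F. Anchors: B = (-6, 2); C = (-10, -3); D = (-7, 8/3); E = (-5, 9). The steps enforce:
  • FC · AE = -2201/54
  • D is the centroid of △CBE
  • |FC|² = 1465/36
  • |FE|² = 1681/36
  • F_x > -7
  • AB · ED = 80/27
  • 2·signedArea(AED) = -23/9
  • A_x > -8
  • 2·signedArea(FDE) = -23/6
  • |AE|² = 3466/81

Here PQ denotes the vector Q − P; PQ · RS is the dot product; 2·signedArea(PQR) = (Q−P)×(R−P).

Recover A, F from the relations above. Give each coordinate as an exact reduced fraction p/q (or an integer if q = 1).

1. A_x = -22/3  [2·signedArea(AED) = -23/9 ∩ AB · ED = 80/27]
2. A_y = 26/9  [2·signedArea(AED) = -23/9 ∩ AB · ED = 80/27]
   → A = (-22/3, 26/9)
3. F_x = -13/2  [FC · AE = -2201/54 ∩ 2·signedArea(FDE) = -23/6]
4. F_y = 7/3  [FC · AE = -2201/54 ∩ 2·signedArea(FDE) = -23/6]
   → F = (-13/2, 7/3)

A = (-22/3, 26/9)
F = (-13/2, 7/3)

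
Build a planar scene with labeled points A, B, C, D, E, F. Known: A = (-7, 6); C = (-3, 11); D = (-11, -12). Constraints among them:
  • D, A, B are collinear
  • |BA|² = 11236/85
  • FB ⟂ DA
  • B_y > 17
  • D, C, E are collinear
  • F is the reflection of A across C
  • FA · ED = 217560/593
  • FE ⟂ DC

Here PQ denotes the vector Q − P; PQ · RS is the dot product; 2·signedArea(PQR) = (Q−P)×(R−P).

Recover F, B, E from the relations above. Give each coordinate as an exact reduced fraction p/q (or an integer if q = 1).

B = (-383/85, 1464/85)
E = (-603/593, 9904/593)
F = (1, 16)

1. F_x = 1  [F is the reflection of A across C]
2. F_y = 16  [F is the reflection of A across C]
   → F = (1, 16)
3. B_x = -383/85  [D, A, B are collinear ∩ FB ⟂ DA]
4. B_y = 1464/85  [D, A, B are collinear ∩ FB ⟂ DA]
   → B = (-383/85, 1464/85)
5. E_x = -603/593  [D, C, E are collinear ∩ FE ⟂ DC]
6. E_y = 9904/593  [D, C, E are collinear ∩ FE ⟂ DC]
   → E = (-603/593, 9904/593)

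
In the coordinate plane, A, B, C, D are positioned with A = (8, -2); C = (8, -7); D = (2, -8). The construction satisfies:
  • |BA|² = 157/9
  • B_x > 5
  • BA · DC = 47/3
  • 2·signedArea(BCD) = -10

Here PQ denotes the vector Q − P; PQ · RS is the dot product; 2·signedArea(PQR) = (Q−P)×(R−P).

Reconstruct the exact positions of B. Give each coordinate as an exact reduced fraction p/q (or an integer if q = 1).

1. B_x = 6  [BA · DC = 47/3 ∩ 2·signedArea(BCD) = -10]
2. B_y = -17/3  [BA · DC = 47/3 ∩ 2·signedArea(BCD) = -10]
   → B = (6, -17/3)

B = (6, -17/3)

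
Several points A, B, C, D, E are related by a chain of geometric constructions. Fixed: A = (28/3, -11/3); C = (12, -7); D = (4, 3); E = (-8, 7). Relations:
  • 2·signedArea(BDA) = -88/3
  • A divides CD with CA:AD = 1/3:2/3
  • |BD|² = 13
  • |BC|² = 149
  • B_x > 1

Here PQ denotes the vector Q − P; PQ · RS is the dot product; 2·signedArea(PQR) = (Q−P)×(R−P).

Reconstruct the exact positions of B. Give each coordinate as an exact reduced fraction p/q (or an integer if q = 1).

1. B_x = 2  [line 20/3·x + 16/3·y + -40/3 = 0 ∩ |BD|² = 13]
2. B_y = 0  [line 20/3·x + 16/3·y + -40/3 = 0 ∩ |BD|² = 13]
   → B = (2, 0)

B = (2, 0)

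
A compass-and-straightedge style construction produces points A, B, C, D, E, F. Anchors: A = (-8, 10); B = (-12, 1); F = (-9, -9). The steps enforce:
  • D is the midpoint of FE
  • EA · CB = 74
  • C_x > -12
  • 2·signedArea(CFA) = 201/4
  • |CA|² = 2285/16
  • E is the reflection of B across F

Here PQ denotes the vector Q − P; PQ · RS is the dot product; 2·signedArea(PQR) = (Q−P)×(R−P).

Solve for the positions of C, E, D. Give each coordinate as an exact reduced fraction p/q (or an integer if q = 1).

1. E_x = -6  [E is the reflection of B across F]
2. E_y = -19  [E is the reflection of B across F]
   → E = (-6, -19)
3. D_x = -15/2  [D is the midpoint of FE]
4. D_y = -14  [D is the midpoint of FE]
   → D = (-15/2, -14)
5. C_x = -45/4  [2·signedArea(CFA) = 201/4 ∩ EA · CB = 74]
6. C_y = -3/2  [2·signedArea(CFA) = 201/4 ∩ EA · CB = 74]
   → C = (-45/4, -3/2)

C = (-45/4, -3/2)
D = (-15/2, -14)
E = (-6, -19)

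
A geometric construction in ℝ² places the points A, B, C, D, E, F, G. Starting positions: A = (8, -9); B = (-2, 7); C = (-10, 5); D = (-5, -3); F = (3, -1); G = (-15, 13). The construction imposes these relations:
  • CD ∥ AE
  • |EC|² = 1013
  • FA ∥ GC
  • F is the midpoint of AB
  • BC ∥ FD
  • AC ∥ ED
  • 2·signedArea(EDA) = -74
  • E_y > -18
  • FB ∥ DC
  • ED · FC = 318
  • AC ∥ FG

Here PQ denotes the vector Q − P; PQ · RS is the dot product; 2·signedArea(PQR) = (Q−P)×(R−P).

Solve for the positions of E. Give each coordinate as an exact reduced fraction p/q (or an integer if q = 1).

E = (13, -17)

1. E_x = 13  [AC ∥ ED ∩ CD ∥ AE]
2. E_y = -17  [AC ∥ ED ∩ CD ∥ AE]
   → E = (13, -17)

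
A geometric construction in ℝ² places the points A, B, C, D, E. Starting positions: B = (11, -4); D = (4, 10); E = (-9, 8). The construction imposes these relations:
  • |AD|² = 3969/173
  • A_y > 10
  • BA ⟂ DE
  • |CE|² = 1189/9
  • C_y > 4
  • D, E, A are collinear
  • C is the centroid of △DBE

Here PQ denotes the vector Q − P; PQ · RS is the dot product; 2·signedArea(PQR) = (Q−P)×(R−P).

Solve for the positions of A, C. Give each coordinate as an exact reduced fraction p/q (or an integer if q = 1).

1. A_x = 1511/173  [D, E, A are collinear ∩ BA ⟂ DE]
2. A_y = 1856/173  [D, E, A are collinear ∩ BA ⟂ DE]
   → A = (1511/173, 1856/173)
3. C_x = 2  [C is the centroid of △DBE]
4. C_y = 14/3  [C is the centroid of △DBE]
   → C = (2, 14/3)

A = (1511/173, 1856/173)
C = (2, 14/3)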